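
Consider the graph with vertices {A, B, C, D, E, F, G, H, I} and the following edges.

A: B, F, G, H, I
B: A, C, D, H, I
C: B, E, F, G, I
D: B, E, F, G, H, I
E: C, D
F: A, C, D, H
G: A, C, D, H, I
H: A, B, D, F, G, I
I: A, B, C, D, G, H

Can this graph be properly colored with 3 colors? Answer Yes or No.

A, G, H, I are pairwise adjacent (a clique of size 4), so at least 4 colors are needed.
So 3 colors are not enough.

No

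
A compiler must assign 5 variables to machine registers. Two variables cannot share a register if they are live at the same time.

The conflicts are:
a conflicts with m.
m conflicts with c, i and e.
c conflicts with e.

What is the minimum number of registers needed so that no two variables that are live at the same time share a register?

3

m, c, e pairwise conflict, so at least 3 registers are needed.
A valid assignment using 3 registers: a=2, m=1, c=3, i=2, e=2. Every pair that conflicts lands in different registers.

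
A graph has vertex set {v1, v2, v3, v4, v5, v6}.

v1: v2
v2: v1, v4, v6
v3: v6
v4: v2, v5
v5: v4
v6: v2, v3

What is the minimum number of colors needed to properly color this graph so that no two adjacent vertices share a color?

2

v2 and v6 are adjacent, so at least 2 colors are needed.
2 colors suffice: v1=2, v2=1, v3=1, v4=2, v5=1, v6=2. Each edge has distinct colors on its endpoints.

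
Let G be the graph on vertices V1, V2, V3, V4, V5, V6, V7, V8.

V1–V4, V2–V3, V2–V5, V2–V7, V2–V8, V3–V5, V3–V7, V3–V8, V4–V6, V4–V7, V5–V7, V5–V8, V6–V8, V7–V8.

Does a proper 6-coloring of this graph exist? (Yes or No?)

Yes

The chromatic number is 5. V2, V3, V5, V7, V8 are mutually adjacent (a clique of size 5), so at least 5 colors are needed.
A valid assignment using 5 colors: V1=B, V2=G, V3=P, V4=R, V5=Y, V6=B, V7=B, V8=R.
Since 6 ≥ 5, a proper 6-coloring certainly exists.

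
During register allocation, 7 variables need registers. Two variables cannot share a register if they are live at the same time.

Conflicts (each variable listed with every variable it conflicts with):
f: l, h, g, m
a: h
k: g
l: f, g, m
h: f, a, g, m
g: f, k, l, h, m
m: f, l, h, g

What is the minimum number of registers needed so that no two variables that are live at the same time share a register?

4

f, l, g, m all conflict with each other, so at least 4 registers are needed.
4 registers suffice: f=4, a=1, k=2, l=3, h=3, g=1, m=2. Each listed conflict is separated.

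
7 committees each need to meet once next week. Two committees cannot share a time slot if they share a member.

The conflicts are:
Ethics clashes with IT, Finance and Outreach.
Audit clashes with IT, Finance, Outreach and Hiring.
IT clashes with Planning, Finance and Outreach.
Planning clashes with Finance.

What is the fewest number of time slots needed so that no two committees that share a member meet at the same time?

3

Ethics, IT, Finance pairwise conflict, so at least 3 time slots are needed.
Using 3 time slots: Ethics=3, Audit=3, IT=1, Planning=3, Finance=2, Outreach=2, Hiring=1. No two conflicting committees share a time slot.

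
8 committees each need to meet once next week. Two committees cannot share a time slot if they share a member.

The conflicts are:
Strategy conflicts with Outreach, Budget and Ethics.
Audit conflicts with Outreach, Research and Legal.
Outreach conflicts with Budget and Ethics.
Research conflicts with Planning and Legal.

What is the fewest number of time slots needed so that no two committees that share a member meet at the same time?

Audit, Research, Legal all conflict with each other, so at least 3 time slots are needed.
3 time slots suffice: time slot 1 → {Outreach, Research}; time slot 2 → {Strategy, Audit, Planning}; time slot 3 → {Budget, Ethics, Legal}. No two conflicting committees share a time slot.

3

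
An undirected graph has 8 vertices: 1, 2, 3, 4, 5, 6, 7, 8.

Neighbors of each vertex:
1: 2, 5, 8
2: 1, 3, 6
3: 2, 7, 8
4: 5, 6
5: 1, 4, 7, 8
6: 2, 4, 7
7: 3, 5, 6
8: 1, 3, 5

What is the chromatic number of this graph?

1, 5, 8 are pairwise adjacent, so at least 3 colors are needed.
3 colors suffice: 1=green, 2=blue, 3=red, 4=blue, 5=red, 6=red, 7=blue, 8=blue. Every edge joins two different colors.

3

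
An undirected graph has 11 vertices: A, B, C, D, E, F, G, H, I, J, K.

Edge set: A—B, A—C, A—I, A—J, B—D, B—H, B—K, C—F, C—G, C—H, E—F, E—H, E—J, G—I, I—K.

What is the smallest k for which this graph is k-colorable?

The cycle A-C-F-E-J-A has odd length 5, so it cannot be 2-colored; at least 3 colors are needed.
3 colors suffice: A=2, B=1, C=1, D=2, E=1, F=2, G=2, H=2, I=1, J=3, K=2. No two adjacent vertices share a color.

3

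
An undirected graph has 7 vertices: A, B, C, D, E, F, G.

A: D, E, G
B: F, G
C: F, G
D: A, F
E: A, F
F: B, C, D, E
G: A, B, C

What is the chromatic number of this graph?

The cycle G-A-D-F-C-G has odd length 5, so it cannot be 2-colored; at least 3 colors are needed.
3 colors suffice: color red → {A, F}; color blue → {D, E, G}; color green → {B, C}. Every edge joins two different colors.

3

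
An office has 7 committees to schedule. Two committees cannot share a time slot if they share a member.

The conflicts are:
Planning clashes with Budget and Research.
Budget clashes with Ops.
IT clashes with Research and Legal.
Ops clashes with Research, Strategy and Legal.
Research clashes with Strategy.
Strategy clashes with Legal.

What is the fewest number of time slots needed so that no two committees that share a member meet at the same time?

Ops, Strategy, Legal pairwise conflict, so at least 3 time slots are needed.
3 time slots suffice: time slot 1 → {Planning, IT, Ops}; time slot 2 → {Budget, Research, Legal}; time slot 3 → {Strategy}. No two conflicting committees share a time slot.

3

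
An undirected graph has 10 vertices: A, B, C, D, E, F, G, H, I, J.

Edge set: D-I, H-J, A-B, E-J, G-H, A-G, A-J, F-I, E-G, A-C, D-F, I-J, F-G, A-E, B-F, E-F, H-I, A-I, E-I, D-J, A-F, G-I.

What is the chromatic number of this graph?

5

A, E, F, G, I form a clique, so at least 5 colors are needed.
5 colors suffice: A=2, B=1, C=1, D=2, E=4, F=3, G=5, H=2, I=1, J=3. Every edge joins two different colors.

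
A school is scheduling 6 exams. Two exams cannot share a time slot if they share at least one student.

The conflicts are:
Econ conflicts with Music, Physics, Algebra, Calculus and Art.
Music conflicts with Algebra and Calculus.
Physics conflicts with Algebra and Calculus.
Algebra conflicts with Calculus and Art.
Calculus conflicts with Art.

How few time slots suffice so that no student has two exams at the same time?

Econ, Music, Algebra, Calculus all conflict with each other, so at least 4 time slots are needed.
4 time slots suffice: Econ=1, Music=4, Physics=4, Algebra=3, Calculus=2, Art=4. Every pair that conflicts lands in different time slots.

4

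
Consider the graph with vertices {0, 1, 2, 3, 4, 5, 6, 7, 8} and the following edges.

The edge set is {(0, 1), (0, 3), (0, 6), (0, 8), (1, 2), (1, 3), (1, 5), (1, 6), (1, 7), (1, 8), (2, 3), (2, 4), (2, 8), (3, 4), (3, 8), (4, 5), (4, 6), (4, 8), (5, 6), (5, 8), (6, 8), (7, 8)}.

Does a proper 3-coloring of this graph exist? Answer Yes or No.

No

4, 5, 6, 8 are pairwise adjacent (a clique of size 4), so at least 4 colors are needed.
So 3 colors are not enough.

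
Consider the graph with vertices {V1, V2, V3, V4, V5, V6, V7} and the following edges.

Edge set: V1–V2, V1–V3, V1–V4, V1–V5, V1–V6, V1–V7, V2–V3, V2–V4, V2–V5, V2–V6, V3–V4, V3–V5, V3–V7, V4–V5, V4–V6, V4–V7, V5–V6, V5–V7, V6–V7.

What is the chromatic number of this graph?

V1, V3, V4, V5, V7 are pairwise adjacent (a clique of size 5), so at least 5 colors are needed.
5 colors suffice: color R → {V4}; color B → {V5}; color G → {V1}; color Y → {V3, V6}; color P → {V2, V7}. Each edge has distinct colors on its endpoints.

5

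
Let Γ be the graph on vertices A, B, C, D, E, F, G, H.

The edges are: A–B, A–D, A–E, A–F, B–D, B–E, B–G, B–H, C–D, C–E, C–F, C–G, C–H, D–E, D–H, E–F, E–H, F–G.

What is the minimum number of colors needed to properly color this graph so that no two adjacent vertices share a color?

C, D, E, H are mutually adjacent (a clique of size 4), so at least 4 colors are needed.
4 colors suffice: A=4, B=2, C=2, D=3, E=1, F=3, G=1, H=4. Every edge joins two different colors.

4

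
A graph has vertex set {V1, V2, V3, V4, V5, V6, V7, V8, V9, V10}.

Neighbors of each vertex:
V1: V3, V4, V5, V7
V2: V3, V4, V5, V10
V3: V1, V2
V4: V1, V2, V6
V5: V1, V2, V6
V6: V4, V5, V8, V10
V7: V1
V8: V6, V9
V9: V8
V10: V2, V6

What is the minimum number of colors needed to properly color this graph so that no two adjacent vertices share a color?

2

V1 and V3 are adjacent, so at least 2 colors are needed.
2 colors suffice: color 1 → {V1, V2, V6, V9}; color 2 → {V3, V4, V5, V7, V8, V10}. Every edge joins two different colors.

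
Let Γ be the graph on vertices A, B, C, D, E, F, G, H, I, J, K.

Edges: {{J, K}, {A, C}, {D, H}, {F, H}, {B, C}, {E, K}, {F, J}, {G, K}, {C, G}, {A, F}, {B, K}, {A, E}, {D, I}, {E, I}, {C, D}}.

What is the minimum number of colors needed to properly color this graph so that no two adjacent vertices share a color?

3

The cycle A-F-J-K-E-A has odd length 5, so it cannot be 2-colored; at least 3 colors are needed.
3 colors suffice: A=green, B=blue, C=red, D=blue, E=blue, F=red, G=blue, H=green, I=red, J=blue, K=red. No two adjacent vertices share a color.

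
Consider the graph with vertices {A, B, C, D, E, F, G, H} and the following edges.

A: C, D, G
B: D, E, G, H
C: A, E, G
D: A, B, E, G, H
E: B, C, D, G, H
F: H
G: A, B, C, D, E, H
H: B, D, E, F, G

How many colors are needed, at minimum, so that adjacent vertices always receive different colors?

5

B, D, E, G, H form a clique, so at least 5 colors are needed.
5 colors suffice: A=3, B=5, C=2, D=2, E=3, F=1, G=1, H=4. No two adjacent vertices share a color.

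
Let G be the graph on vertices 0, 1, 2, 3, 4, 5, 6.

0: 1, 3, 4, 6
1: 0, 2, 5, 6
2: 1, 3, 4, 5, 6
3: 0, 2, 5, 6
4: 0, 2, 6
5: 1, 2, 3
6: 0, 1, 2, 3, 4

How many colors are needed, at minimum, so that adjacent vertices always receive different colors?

3

1, 2, 6 are mutually adjacent, so at least 3 colors are needed.
3 colors suffice: color red → {5, 6}; color blue → {0, 2}; color green → {1, 3, 4}. No two adjacent vertices share a color.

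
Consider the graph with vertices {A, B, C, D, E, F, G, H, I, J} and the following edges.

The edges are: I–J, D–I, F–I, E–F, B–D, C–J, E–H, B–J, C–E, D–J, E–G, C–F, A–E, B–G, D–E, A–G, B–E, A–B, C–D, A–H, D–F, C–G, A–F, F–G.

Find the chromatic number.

4

A, B, E, G are mutually adjacent (a clique of size 4), so at least 4 colors are needed.
4 colors suffice: color red → {E, J}; color blue → {B, F, H}; color green → {D, G}; color yellow → {A, C, I}. Each edge has distinct colors on its endpoints.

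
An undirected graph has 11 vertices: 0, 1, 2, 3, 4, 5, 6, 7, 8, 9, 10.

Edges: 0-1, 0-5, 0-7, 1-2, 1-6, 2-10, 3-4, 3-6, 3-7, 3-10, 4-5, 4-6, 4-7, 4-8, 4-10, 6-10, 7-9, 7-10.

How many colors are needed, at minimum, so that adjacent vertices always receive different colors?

3, 4, 6, 10 are mutually adjacent (a clique of size 4), so at least 4 colors are needed.
4 colors suffice: color red → {1, 4, 9}; color blue → {2, 5, 6, 7, 8}; color green → {0, 10}; color yellow → {3}. Every edge joins two different colors.

4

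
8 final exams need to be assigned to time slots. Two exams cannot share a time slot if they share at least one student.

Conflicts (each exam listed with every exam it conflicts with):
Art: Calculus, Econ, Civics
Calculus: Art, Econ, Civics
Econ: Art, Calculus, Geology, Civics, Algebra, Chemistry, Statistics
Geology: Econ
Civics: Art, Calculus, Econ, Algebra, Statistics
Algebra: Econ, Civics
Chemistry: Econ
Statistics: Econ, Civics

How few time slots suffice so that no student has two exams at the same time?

Art, Calculus, Econ, Civics are mutually in conflict, so at least 4 time slots are needed.
4 time slots suffice: time slot 1 → {Econ}; time slot 2 → {Geology, Civics, Chemistry}; time slot 3 → {Calculus, Algebra, Statistics}; time slot 4 → {Art}. Every pair that conflicts lands in different time slots.

4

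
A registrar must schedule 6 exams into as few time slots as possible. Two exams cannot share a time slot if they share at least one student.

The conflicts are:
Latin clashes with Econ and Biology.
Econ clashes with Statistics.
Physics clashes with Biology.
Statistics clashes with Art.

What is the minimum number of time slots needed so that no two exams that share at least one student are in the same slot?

2

Statistics and Art conflict, so at least 2 time slots are needed.
A valid assignment using 2 time slots: Latin=1, Econ=2, Physics=1, Biology=2, Statistics=1, Art=2. Each listed conflict is separated.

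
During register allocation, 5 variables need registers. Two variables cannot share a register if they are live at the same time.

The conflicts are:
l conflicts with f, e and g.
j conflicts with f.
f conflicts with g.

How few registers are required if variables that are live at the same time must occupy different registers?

l, f, g pairwise conflict, so at least 3 registers are needed.
3 registers suffice: register 1 → {l, j}; register 2 → {f, e}; register 3 → {g}. No two conflicting variables share a register.

3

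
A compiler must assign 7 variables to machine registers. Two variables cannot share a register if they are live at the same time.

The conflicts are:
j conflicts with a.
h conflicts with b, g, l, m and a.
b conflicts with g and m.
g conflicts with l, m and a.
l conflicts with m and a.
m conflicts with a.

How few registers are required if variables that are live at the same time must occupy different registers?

5

h, g, l, m, a are mutually in conflict, so at least 5 registers are needed.
5 registers suffice: j=1, h=4, b=3, g=2, l=5, m=1, a=3. Every pair that conflicts lands in different registers.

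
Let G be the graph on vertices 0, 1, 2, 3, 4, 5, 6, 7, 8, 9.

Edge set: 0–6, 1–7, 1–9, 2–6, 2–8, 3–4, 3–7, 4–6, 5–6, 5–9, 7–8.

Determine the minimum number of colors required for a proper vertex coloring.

3

The cycle 2-6-5-9-1-7-8-2 has odd length 7, so it cannot be 2-colored; at least 3 colors are needed.
3 colors suffice: color red → {6, 7, 9}; color blue → {0, 1, 4, 5, 8}; color green → {2, 3}. Every edge joins two different colors.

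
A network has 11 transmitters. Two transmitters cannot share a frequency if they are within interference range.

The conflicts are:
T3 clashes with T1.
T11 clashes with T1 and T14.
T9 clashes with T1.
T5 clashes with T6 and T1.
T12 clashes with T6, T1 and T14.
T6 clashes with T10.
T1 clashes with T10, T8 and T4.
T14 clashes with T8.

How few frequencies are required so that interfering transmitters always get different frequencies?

T1 and T10 conflict, so at least 2 frequencies are needed.
Using 2 frequencies: T3=2, T11=2, T9=2, T5=2, T12=2, T6=1, T1=1, T10=2, T14=1, T8=2, T4=2. Each listed conflict is separated.

2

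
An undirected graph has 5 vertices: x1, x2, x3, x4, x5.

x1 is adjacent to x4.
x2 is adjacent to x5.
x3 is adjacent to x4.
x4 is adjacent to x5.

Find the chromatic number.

x3 and x4 are adjacent, so at least 2 colors are needed.
2 colors suffice: color 1 → {x2, x4}; color 2 → {x1, x3, x5}. Every edge joins two different colors.

2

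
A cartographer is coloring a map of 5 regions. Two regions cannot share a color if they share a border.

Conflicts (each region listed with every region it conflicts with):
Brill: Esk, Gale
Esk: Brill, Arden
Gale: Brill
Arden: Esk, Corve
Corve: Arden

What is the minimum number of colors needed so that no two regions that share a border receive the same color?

2

Arden and Corve conflict, so at least 2 colors are needed.
2 colors suffice: color 1 → {Brill, Arden}; color 2 → {Esk, Gale, Corve}. Every pair that conflicts lands in different colors.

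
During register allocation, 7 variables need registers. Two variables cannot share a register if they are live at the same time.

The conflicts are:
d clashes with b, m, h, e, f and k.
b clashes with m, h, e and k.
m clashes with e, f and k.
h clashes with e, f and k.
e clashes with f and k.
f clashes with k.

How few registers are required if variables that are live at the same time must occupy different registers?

d, b, m, e, k pairwise conflict, so at least 5 registers are needed.
5 registers suffice: register 1 → {d}; register 2 → {e}; register 3 → {k}; register 4 → {m, h}; register 5 → {b, f}. No two conflicting variables share a register.

5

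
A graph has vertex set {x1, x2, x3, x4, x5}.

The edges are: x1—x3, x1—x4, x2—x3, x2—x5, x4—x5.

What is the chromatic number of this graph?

The cycle x1-x3-x2-x5-x4-x1 has odd length 5, so it cannot be 2-colored; at least 3 colors are needed.
A valid assignment using 3 colors: x1=red, x2=red, x3=blue, x4=green, x5=blue. No two adjacent vertices share a color.

3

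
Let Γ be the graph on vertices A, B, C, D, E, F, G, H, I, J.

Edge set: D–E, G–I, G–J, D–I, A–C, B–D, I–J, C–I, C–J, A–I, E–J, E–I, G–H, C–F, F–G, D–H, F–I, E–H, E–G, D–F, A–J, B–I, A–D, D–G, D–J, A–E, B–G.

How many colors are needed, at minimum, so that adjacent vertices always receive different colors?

A, D, E, I, J are pairwise adjacent (a clique of size 5), so at least 5 colors are needed.
5 colors suffice: color 1 → {H, I}; color 2 → {C, D}; color 3 → {A, G}; color 4 → {B, F, J}; color 5 → {E}. Each edge has distinct colors on its endpoints.

5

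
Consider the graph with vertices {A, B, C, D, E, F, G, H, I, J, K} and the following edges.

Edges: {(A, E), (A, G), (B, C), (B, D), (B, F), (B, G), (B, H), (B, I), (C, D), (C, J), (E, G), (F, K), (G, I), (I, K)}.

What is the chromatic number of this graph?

B, G, I are pairwise adjacent, so at least 3 colors are needed.
A valid assignment using 3 colors: A=1, B=1, C=2, D=3, E=3, F=2, G=2, H=2, I=3, J=1, K=1. No two adjacent vertices share a color.

3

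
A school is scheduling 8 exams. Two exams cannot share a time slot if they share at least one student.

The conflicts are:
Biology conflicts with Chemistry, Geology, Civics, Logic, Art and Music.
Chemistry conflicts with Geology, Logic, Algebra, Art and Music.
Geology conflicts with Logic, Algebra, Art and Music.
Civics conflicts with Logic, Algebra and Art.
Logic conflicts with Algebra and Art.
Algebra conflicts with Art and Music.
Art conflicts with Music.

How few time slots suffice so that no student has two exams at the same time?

5

Biology, Chemistry, Geology, Art, Music pairwise conflict, so at least 5 time slots are needed.
5 time slots suffice: time slot 1 → {Art}; time slot 2 → {Biology, Algebra}; time slot 3 → {Chemistry, Civics}; time slot 4 → {Logic, Music}; time slot 5 → {Geology}. Each listed conflict is separated.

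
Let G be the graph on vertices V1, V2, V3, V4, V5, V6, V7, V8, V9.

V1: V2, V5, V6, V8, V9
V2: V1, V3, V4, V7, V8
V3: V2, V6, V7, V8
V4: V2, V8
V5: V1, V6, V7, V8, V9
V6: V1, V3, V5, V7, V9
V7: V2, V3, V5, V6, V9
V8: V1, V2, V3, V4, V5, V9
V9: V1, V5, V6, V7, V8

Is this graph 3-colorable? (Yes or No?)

V1, V5, V8, V9 form a clique, so at least 4 colors are needed.
So 3 colors are not enough.

No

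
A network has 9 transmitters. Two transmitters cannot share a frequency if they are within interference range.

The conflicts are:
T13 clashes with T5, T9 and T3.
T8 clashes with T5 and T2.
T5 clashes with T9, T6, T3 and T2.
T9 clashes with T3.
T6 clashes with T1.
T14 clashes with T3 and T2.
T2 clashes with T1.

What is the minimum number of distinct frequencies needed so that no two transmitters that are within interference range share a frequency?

T13, T5, T9, T3 all conflict with each other, so at least 4 frequencies are needed.
4 frequencies suffice: frequency 1 → {T5, T14, T1}; frequency 2 → {T6, T3, T2}; frequency 3 → {T13, T8}; frequency 4 → {T9}. Every pair that conflicts lands in different frequencies.

4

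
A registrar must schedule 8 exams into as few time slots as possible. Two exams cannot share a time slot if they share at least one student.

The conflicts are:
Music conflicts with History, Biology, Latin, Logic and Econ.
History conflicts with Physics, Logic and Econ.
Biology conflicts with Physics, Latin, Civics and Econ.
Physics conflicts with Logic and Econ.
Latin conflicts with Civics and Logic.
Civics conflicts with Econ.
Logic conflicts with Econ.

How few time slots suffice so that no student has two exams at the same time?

History, Physics, Logic, Econ are mutually in conflict, so at least 4 time slots are needed.
Using 4 time slots: Music=3, History=4, Biology=2, Physics=3, Latin=1, Civics=3, Logic=2, Econ=1. Every pair that conflicts lands in different time slots.

4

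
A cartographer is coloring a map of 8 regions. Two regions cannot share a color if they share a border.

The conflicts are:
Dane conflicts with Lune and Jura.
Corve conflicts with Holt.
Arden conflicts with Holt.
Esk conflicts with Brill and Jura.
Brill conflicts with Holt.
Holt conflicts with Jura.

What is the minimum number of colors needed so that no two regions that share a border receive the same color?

Corve and Holt conflict, so at least 2 colors are needed.
One proper 2-coloring: Dane=1, Corve=2, Arden=2, Esk=1, Brill=2, Holt=1, Lune=2, Jura=2. No two conflicting regions share a color.

2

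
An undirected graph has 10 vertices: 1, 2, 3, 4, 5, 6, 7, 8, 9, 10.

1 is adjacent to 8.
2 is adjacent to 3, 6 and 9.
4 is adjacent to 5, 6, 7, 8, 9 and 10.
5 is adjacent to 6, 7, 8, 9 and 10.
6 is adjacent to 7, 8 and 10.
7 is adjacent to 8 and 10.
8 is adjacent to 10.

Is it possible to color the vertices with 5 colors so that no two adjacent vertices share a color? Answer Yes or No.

No

4, 5, 6, 7, 8, 10 form a clique, so at least 6 colors are needed.
So 5 colors are not enough.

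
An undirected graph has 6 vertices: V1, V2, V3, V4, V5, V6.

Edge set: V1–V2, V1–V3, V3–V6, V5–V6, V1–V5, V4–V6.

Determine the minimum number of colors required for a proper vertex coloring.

2

V1 and V5 are adjacent, so at least 2 colors are needed.
2 colors suffice: color 1 → {V1, V6}; color 2 → {V2, V3, V4, V5}. Every edge joins two different colors.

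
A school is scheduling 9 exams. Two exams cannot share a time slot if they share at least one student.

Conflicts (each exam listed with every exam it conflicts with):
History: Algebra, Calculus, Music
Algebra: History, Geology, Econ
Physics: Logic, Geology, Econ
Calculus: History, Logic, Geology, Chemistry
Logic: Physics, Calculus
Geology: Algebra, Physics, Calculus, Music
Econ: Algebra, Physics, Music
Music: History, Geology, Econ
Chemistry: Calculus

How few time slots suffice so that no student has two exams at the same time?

Algebra and Geology conflict, so at least 2 time slots are needed.
2 time slots suffice: time slot 1 → {History, Logic, Geology, Econ, Chemistry}; time slot 2 → {Algebra, Physics, Calculus, Music}. No two conflicting exams share a time slot.

2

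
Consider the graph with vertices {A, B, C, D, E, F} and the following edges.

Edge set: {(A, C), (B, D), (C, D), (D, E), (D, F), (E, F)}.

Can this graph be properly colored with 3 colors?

Yes

The chromatic number is 3. D, E, F are pairwise adjacent, so at least 3 colors are needed.
3 colors suffice: color 1 → {A, D}; color 2 → {B, C, F}; color 3 → {E}.
That is already a proper 3-coloring.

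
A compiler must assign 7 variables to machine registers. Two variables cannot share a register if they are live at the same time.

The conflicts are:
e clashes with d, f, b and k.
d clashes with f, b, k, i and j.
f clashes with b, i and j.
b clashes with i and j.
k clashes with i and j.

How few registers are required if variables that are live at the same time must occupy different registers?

e, d, f, b are mutually in conflict, so at least 4 registers are needed.
4 registers suffice: register 1 → {d}; register 2 → {b, k}; register 3 → {f}; register 4 → {e, i, j}. Each listed conflict is separated.

4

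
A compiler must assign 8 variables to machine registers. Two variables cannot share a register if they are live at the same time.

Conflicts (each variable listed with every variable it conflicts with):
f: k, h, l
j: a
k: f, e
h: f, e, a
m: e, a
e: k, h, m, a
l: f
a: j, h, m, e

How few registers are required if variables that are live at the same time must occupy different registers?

m, e, a pairwise conflict, so at least 3 registers are needed.
3 registers suffice: f=1, j=2, k=3, h=3, m=3, e=2, l=2, a=1. Every pair that conflicts lands in different registers.

3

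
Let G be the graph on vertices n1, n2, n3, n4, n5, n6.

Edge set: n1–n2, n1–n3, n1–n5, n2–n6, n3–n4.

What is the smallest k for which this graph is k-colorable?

2

n1 and n3 are adjacent, so at least 2 colors are needed.
2 colors suffice: color 1 → {n1, n4, n6}; color 2 → {n2, n3, n5}. No two adjacent vertices share a color.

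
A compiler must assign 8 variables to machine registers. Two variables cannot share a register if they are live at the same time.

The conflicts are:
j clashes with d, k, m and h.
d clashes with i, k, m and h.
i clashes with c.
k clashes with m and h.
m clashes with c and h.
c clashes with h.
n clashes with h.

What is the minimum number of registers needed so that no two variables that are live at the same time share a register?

5

j, d, k, m, h are mutually in conflict, so at least 5 registers are needed.
5 registers suffice: register 1 → {i, h}; register 2 → {m, n}; register 3 → {d, c}; register 4 → {j}; register 5 → {k}. Every pair that conflicts lands in different registers.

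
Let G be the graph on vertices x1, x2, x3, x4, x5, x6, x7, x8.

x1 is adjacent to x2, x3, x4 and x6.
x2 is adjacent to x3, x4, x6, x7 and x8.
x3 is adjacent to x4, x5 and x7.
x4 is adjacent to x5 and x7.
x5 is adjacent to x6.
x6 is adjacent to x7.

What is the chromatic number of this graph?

4

x2, x3, x4, x7 are mutually adjacent (a clique of size 4), so at least 4 colors are needed.
One proper 4-coloring: x1=4, x2=1, x3=3, x4=2, x5=1, x6=2, x7=4, x8=2. No two adjacent vertices share a color.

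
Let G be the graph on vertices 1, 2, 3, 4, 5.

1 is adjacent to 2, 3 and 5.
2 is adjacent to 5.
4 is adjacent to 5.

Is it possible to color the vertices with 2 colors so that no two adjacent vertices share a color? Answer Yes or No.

No

1, 2, 5 form a triangle, so at least 3 colors are needed.
So 2 colors are not enough.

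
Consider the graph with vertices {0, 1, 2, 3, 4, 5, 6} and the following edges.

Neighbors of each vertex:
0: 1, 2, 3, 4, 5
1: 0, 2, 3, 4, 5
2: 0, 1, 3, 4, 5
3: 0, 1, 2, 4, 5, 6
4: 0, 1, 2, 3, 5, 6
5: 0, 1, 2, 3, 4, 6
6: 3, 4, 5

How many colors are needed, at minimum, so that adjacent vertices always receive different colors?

6

0, 1, 2, 3, 4, 5 are pairwise adjacent (a clique of size 6), so at least 6 colors are needed.
6 colors suffice: color red → {3}; color blue → {5}; color green → {4}; color yellow → {1, 6}; color purple → {0}; color orange → {2}. No two adjacent vertices share a color.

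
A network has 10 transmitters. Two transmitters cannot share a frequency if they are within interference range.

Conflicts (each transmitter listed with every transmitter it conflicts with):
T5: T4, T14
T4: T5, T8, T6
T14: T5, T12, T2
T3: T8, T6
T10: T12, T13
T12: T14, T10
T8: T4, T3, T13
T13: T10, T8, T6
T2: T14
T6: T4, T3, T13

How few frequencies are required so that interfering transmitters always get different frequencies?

3

The cycle T12-T10-T13-T6-T4-T5-T14-T12 has odd length 7, so it cannot be 2-colored; at least 3 frequencies are needed.
3 frequencies suffice: frequency 1 → {T14, T10, T8, T6}; frequency 2 → {T4, T3, T12, T13, T2}; frequency 3 → {T5}. Every pair that conflicts lands in different frequencies.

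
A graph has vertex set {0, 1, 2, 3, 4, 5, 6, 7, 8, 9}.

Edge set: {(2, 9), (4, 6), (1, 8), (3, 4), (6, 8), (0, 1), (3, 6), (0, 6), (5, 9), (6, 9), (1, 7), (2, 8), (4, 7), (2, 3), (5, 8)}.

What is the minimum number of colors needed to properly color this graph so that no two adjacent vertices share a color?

3, 4, 6 are mutually adjacent, so at least 3 colors are needed.
One proper 3-coloring: 0=b, 1=a, 2=a, 3=b, 4=c, 5=a, 6=a, 7=b, 8=b, 9=b. Every edge joins two different colors.

3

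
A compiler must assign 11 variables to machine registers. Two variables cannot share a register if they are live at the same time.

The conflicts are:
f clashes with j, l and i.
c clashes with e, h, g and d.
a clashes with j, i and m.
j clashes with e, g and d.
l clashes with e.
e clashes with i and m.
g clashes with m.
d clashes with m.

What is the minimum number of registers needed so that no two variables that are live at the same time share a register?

a and j conflict, so at least 2 registers are needed.
2 registers suffice: register 1 → {c, j, l, i, m}; register 2 → {f, a, e, h, g, d}. Each listed conflict is separated.

2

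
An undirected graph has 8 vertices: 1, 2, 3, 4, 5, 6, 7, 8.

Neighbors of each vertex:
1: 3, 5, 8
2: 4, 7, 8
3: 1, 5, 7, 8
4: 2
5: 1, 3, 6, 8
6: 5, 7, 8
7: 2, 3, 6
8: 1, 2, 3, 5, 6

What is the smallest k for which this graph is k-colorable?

4

1, 3, 5, 8 form a clique, so at least 4 colors are needed.
A valid assignment using 4 colors: 1=yellow, 2=blue, 3=green, 4=red, 5=blue, 6=green, 7=red, 8=red. No two adjacent vertices share a color.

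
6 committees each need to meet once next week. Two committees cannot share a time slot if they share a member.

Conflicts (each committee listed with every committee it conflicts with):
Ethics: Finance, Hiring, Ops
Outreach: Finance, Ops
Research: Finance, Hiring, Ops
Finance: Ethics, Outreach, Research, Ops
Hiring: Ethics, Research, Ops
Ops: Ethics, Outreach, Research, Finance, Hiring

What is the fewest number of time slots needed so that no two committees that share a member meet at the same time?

3

Research, Hiring, Ops are mutually in conflict, so at least 3 time slots are needed.
3 time slots suffice: time slot 1 → {Ops}; time slot 2 → {Finance, Hiring}; time slot 3 → {Ethics, Outreach, Research}. No two conflicting committees share a time slot.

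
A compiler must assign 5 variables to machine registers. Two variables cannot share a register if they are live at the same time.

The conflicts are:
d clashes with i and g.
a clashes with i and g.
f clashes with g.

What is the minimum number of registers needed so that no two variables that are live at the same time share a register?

2

d and i conflict, so at least 2 registers are needed.
Using 2 registers: d=2, a=2, f=2, i=1, g=1. Each listed conflict is separated.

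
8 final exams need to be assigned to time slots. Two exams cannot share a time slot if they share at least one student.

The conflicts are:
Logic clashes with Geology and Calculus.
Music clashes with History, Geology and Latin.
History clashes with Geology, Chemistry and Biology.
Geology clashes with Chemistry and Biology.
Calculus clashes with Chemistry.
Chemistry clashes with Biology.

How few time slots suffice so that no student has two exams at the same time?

4

History, Geology, Chemistry, Biology all conflict with each other, so at least 4 time slots are needed.
A valid assignment using 4 time slots: Logic=2, Music=2, History=3, Geology=1, Calculus=1, Chemistry=2, Biology=4, Latin=1. Each listed conflict is separated.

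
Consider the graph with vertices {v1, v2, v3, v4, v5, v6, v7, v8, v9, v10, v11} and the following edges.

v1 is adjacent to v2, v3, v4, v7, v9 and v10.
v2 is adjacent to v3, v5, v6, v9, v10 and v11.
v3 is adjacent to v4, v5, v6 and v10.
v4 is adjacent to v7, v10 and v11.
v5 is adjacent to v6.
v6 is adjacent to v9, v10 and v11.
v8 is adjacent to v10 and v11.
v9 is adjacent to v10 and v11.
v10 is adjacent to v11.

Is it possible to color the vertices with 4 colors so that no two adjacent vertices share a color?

v2, v6, v9, v10, v11 form a clique, so at least 5 colors are needed.
So 4 colors are not enough.

No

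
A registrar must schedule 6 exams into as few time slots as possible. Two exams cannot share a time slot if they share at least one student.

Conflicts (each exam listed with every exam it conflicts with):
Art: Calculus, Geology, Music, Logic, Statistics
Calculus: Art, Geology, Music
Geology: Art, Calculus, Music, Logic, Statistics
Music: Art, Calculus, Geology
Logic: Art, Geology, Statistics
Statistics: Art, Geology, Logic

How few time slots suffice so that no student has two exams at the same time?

Art, Geology, Logic, Statistics all conflict with each other, so at least 4 time slots are needed.
4 time slots suffice: time slot 1 → {Geology}; time slot 2 → {Art}; time slot 3 → {Music, Logic}; time slot 4 → {Calculus, Statistics}. Each listed conflict is separated.

4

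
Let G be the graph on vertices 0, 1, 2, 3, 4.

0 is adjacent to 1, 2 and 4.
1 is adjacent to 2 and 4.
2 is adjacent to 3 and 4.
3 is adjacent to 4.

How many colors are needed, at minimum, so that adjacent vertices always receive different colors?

0, 1, 2, 4 are pairwise adjacent (a clique of size 4), so at least 4 colors are needed.
A valid assignment using 4 colors: 0=d, 1=c, 2=b, 3=c, 4=a. Every edge joins two different colors.

4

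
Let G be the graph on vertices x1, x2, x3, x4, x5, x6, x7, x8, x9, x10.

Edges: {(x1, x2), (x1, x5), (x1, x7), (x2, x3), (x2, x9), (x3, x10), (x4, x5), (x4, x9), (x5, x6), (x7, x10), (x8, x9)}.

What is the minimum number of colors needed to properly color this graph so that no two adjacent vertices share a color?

The cycle x2-x3-x10-x7-x1-x2 has odd length 5, so it cannot be 2-colored; at least 3 colors are needed.
3 colors suffice: color R → {x2, x5, x8, x10}; color B → {x1, x3, x6, x9}; color G → {x4, x7}. Every edge joins two different colors.

3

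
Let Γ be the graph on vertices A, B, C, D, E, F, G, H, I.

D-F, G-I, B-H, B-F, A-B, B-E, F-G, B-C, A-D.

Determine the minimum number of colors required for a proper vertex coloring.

2

D and F are adjacent, so at least 2 colors are needed.
One proper 2-coloring: A=blue, B=red, C=blue, D=red, E=blue, F=blue, G=red, H=blue, I=blue. Every edge joins two different colors.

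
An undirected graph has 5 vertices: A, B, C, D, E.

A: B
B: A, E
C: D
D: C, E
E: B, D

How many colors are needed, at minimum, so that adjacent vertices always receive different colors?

B and E are adjacent, so at least 2 colors are needed.
2 colors suffice: color 1 → {A, C, E}; color 2 → {B, D}. Every edge joins two different colors.

2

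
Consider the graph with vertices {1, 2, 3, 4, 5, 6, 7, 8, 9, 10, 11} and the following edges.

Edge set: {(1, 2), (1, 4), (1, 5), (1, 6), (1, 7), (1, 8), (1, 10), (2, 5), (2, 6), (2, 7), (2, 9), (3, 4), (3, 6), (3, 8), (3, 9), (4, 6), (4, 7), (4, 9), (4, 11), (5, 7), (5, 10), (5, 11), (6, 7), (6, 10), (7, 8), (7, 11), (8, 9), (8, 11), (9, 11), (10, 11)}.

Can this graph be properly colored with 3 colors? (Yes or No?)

1, 4, 6, 7 form a clique, so at least 4 colors are needed.
So 3 colors are not enough.

No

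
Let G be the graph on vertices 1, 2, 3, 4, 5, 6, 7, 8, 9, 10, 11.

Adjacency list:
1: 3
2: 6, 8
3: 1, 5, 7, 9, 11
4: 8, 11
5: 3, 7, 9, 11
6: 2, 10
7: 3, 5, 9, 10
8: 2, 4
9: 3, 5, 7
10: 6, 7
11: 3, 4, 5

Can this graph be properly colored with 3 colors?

No

3, 5, 7, 9 are mutually adjacent (a clique of size 4), so at least 4 colors are needed.
So 3 colors are not enough.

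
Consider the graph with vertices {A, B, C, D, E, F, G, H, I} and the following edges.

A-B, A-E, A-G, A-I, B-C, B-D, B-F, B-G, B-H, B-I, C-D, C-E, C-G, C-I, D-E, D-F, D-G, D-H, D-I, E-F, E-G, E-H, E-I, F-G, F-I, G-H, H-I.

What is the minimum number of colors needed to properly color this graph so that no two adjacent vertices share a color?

4

B, C, D, I form a clique, so at least 4 colors are needed.
4 colors suffice: color 1 → {B, E}; color 2 → {G, I}; color 3 → {A, D}; color 4 → {C, F, H}. Each edge has distinct colors on its endpoints.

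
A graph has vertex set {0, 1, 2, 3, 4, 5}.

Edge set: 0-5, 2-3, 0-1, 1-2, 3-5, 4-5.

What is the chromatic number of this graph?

3

The cycle 0-5-3-2-1-0 has odd length 5, so it cannot be 2-colored; at least 3 colors are needed.
One proper 3-coloring: 0=b, 1=a, 2=c, 3=b, 4=b, 5=a. Every edge joins two different colors.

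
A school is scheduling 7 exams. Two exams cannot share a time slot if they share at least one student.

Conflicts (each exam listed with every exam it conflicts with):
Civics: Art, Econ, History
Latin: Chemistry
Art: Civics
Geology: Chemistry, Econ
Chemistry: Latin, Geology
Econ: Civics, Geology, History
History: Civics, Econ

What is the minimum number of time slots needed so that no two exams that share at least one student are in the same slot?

3

Civics, Econ, History pairwise conflict, so at least 3 time slots are needed.
A valid assignment using 3 time slots: Civics=2, Latin=2, Art=1, Geology=2, Chemistry=1, Econ=1, History=3. No two conflicting exams share a time slot.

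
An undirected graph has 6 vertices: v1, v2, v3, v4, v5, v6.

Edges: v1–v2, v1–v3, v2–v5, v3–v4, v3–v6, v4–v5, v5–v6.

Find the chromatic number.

3

The cycle v4-v5-v2-v1-v3-v4 has odd length 5, so it cannot be 2-colored; at least 3 colors are needed.
A valid assignment using 3 colors: v1=3, v2=2, v3=1, v4=2, v5=1, v6=2. Every edge joins two different colors.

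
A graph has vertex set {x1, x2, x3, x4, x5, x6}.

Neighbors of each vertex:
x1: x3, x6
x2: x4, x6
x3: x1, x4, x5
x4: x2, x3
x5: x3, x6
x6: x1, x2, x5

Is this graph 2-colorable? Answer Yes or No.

No

The cycle x4-x3-x5-x6-x2-x4 has odd length 5, so it cannot be 2-colored; at least 3 colors are needed.
So 2 colors are not enough.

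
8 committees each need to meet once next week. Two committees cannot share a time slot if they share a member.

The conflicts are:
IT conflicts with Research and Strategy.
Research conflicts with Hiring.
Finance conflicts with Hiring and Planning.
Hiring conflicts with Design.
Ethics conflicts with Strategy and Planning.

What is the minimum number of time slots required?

3

The cycle Strategy-IT-Research-Hiring-Finance-Planning-Ethics-Strategy has odd length 7, so it cannot be 2-colored; at least 3 time slots are needed.
3 time slots suffice: time slot 1 → {Hiring, Strategy, Planning}; time slot 2 → {Research, Finance, Design, Ethics}; time slot 3 → {IT}. No two conflicting committees share a time slot.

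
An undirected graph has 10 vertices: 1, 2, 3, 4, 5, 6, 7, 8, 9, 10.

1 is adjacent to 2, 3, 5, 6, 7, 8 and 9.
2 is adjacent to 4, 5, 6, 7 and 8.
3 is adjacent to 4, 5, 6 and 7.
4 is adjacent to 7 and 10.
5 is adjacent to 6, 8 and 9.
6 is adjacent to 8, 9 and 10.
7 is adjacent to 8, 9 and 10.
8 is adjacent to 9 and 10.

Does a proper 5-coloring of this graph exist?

The chromatic number is 5. 1, 5, 6, 8, 9 form a clique, so at least 5 colors are needed.
5 colors suffice: 1=c, 2=e, 3=b, 4=d, 5=d, 6=a, 7=a, 8=b, 9=e, 10=c.
That is already a proper 5-coloring.

Yes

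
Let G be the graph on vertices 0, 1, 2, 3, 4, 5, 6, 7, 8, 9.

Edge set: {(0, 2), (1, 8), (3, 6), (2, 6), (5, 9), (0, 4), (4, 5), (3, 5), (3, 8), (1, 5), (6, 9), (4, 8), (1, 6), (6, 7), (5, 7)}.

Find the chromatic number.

2

3 and 5 are adjacent, so at least 2 colors are needed.
2 colors suffice: color a → {0, 5, 6, 8}; color b → {1, 2, 3, 4, 7, 9}. Every edge joins two different colors.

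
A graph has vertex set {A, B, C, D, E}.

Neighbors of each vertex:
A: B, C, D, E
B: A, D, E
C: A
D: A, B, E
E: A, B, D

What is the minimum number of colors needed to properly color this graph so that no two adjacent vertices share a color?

A, B, D, E are pairwise adjacent (a clique of size 4), so at least 4 colors are needed.
4 colors suffice: color red → {A}; color blue → {C, D}; color green → {E}; color yellow → {B}. No two adjacent vertices share a color.

4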